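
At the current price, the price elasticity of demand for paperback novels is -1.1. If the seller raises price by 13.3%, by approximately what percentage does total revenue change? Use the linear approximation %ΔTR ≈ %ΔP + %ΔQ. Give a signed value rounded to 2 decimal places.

-1.33%

%ΔQ ≈ Ed × %ΔP = (-1.1) × (+13.3%) = -14.6300%
%ΔTR ≈ %ΔP + %ΔQ = (+13.3%) + (-14.6300%) = -1.3300%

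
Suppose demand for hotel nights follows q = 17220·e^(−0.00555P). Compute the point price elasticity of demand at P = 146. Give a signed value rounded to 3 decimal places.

-0.810

dq/dP = −0.00555·q = -42.5028. At P = 146, q = 7658.16.
Ed = (dq/dP)·(P/q) = (-42.5028) × (146/7658.16) = -0.8103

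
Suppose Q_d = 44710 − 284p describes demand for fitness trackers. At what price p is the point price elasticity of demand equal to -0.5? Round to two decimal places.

Ed = −284p/(44710 − 284p). Set this equal to -0.5:
284p = 0.5·(44710 − 284p) ⇒ 284p(1 + 0.5) = 0.5·44710
p = 0.5·44710 / (284·1.5) = 52.4765…

52.48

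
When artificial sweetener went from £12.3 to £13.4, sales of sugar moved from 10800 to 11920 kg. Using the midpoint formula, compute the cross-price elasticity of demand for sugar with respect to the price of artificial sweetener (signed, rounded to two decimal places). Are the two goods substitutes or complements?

1.15; substitutes

%ΔQ_{sugar} = (11920 − 10800)/avg = 1120/11360 = 0.098591…
%ΔP_{artificial sweetener} = (13.4 − 12.3)/avg = 1.1/12.85 = 0.085603…
E_cross = (1120/11360) / (1.1/12.85) = 1.1517…
E_cross > 0 ⇒ the goods are substitutes.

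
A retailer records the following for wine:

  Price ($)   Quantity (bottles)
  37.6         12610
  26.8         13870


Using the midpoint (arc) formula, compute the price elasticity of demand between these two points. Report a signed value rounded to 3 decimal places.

%ΔQ = (13870 − 12610) / [(12610 + 13870)/2] = 1260/13240 = 0.095166…
%ΔP = (26.8 − 37.6) / [(37.6 + 26.8)/2] = -10.8/32.2 = -0.335403…
Arc Ed = %ΔQ / %ΔP = (1260/13240) / (-10.8/32.2) = -0.28373…

-0.284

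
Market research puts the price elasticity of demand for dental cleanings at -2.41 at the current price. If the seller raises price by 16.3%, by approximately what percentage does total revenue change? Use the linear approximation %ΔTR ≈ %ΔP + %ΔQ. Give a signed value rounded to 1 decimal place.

-23.0%

%ΔQ ≈ Ed × %ΔP = (-2.41) × (+16.3%) = -39.2830%
%ΔTR ≈ %ΔP + %ΔQ = (+16.3%) + (-39.2830%) = -22.9830%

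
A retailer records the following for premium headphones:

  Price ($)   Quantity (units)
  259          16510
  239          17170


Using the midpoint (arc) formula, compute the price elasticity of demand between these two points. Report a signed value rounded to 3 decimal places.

%ΔQ = (17170 − 16510) / [(16510 + 17170)/2] = 660/16840 = 0.039192…
%ΔP = (239 − 259) / [(259 + 239)/2] = -20/249 = -0.080321…
Arc Ed = %ΔQ / %ΔP = (660/16840) / (-20/249) = -0.48794…

-0.488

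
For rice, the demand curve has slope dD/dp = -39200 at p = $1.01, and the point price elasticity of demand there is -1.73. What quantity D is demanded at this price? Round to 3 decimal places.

Ed = (dD/dp)·(p/D) ⇒ D = (dD/dp)·p/Ed = (-39200)·1.01/(-1.73) = 22885.54913…

22885.549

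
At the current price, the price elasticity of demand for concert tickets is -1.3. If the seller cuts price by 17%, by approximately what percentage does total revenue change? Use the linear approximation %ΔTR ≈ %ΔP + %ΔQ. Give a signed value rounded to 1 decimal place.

+5.1%

%ΔQ ≈ Ed × %ΔP = (-1.3) × (-17%) = +22.1000%
%ΔTR ≈ %ΔP + %ΔQ = (-17%) + (+22.1000%) = +5.1000%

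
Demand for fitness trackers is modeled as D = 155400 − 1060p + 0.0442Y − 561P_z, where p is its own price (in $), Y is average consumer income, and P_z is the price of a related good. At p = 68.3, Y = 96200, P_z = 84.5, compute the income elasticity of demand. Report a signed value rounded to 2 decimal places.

0.11

At the given values, D = 155400 − 1060(68.3) + 0.0442(96200) − 561(84.5) = 39849.54.
∂D/∂Y = 0.0442.
E = (0.0442) × (96200/39849.54) = 0.1067…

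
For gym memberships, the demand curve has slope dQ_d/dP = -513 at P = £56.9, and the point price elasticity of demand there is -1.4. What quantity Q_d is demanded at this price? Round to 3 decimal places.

Ed = (dQ_d/dP)·(P/Q_d) ⇒ Q_d = (dQ_d/dP)·P/Ed = (-513)·56.9/(-1.4) = 20849.78571…

20849.786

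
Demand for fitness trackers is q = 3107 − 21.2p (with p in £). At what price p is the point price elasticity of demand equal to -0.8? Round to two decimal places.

Ed = −21.2p/(3107 − 21.2p). Set this equal to -0.8:
21.2p = 0.8·(3107 − 21.2p) ⇒ 21.2p(1 + 0.8) = 0.8·3107
p = 0.8·3107 / (21.2·1.8) = 65.1362…

65.14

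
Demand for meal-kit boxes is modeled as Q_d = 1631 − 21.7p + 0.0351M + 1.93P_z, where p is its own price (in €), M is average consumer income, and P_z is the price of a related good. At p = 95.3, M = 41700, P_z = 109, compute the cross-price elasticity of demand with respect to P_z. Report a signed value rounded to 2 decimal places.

0.17

At the given values, Q_d = 1631 − 21.7(95.3) + 0.0351(41700) + 1.93(109) = 1237.03.
∂Q_d/∂P_z = 1.93.
E = (1.93) × (109/1237.03) = 0.1700…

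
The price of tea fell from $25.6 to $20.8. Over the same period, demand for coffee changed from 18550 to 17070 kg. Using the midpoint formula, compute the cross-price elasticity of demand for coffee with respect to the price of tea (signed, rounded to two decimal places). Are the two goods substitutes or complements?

0.40; substitutes

%ΔQ_{coffee} = (17070 − 18550)/avg = -1480/17810 = -0.083099…
%ΔP_{tea} = (20.8 − 25.6)/avg = -4.8/23.2 = -0.206896…
E_cross = (-1480/17810) / (-4.8/23.2) = 0.4016…
E_cross > 0 ⇒ the goods are substitutes.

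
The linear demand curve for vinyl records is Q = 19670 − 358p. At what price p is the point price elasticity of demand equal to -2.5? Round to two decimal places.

Ed = −358p/(19670 − 358p). Set this equal to -2.5:
358p = 2.5·(19670 − 358p) ⇒ 358p(1 + 2.5) = 2.5·19670
p = 2.5·19670 / (358·3.5) = 39.2458…

39.25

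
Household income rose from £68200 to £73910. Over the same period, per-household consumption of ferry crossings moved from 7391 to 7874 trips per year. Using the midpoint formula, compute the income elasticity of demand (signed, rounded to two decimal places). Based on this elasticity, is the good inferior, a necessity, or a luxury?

%ΔQ = (7874 − 7391)/[( 7391 + 7874)/2] = 483/7632.5 = 0.063282…
%ΔIncome = (73910 − 68200)/[( 68200 + 73910)/2] = 5710/71055 = 0.080360…
E_income = (483/7632.5) / (5710/71055) = 0.7874…
0 < E_income < 1 ⇒ normal good, necessity.

0.79; necessity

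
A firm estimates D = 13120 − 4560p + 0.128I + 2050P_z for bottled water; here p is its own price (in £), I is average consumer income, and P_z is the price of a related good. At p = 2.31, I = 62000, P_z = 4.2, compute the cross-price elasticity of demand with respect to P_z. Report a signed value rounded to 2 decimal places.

0.45

At the given values, D = 13120 − 4560(2.31) + 0.128(62000) + 2050(4.2) = 19132.4.
∂D/∂P_z = 2050.
E = (2050) × (4.2/19132.4) = 0.4500…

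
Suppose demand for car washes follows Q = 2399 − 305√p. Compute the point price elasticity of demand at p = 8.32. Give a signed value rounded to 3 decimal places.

dQ/dp = −305/(2√p) = -52.8699. At p = 8.32, Q = 1519.25.
Ed = (dQ/dp)·(p/Q) = (-52.8699) × (8.32/1519.25) = -0.28953…

-0.290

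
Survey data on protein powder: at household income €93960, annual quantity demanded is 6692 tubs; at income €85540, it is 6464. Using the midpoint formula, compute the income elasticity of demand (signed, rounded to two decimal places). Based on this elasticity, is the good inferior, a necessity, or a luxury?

0.37; necessity

%ΔQ = (6464 − 6692)/[( 6692 + 6464)/2] = -228/6578 = -0.034660…
%ΔIncome = (85540 − 93960)/[( 93960 + 85540)/2] = -8420/89750 = -0.093816…
E_income = (-228/6578) / (-8420/89750) = 0.3694…
0 < E_income < 1 ⇒ normal good, necessity.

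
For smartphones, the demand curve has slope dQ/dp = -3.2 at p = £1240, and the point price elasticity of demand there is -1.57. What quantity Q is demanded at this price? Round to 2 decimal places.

Ed = (dQ/dp)·(p/Q) ⇒ Q = (dQ/dp)·p/Ed = (-3.2)·1240/(-1.57) = 2527.3885…

2527.39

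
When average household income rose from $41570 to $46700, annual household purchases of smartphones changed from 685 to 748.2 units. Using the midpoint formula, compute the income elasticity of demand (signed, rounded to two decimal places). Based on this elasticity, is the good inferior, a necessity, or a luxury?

0.76; necessity

%ΔQ = (748.2 − 685)/[( 685 + 748.2)/2] = 63.2/716.6 = 0.088194…
%ΔIncome = (46700 − 41570)/[( 41570 + 46700)/2] = 5130/44135 = 0.116234…
E_income = (63.2/716.6) / (5130/44135) = 0.7587…
0 < E_income < 1 ⇒ normal good, necessity.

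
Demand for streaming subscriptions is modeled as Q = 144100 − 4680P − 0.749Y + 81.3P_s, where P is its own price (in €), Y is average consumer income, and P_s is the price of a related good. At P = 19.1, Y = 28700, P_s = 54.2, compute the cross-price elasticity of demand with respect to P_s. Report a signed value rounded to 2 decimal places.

0.12

At the given values, Q = 144100 − 4680(19.1) − 0.749(28700) + 81.3(54.2) = 37622.16.
∂Q/∂P_s = 81.3.
E = (81.3) × (54.2/37622.16) = 0.1171…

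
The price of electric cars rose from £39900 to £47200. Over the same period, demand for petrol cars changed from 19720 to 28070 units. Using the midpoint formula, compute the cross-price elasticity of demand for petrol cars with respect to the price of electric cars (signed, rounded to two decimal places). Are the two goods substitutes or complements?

2.08; substitutes

%ΔQ_{petrol cars} = (28070 − 19720)/avg = 8350/23895 = 0.349445…
%ΔP_{electric cars} = (47200 − 39900)/avg = 7300/43550 = 0.167623…
E_cross = (8350/23895) / (7300/43550) = 2.0847…
E_cross > 0 ⇒ the goods are substitutes.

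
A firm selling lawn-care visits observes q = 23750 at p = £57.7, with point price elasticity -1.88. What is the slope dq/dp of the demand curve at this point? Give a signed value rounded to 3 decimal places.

-773.830

Ed = (dq/dp)·(p/q) ⇒ dq/dp = Ed·q/p = (-1.88)·23750/57.7 = -773.83015…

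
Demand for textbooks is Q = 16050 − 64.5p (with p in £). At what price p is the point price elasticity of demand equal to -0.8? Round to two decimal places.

110.59

Ed = −64.5p/(16050 − 64.5p). Set this equal to -0.8:
64.5p = 0.8·(16050 − 64.5p) ⇒ 64.5p(1 + 0.8) = 0.8·16050
p = 0.8·16050 / (64.5·1.8) = 110.5943…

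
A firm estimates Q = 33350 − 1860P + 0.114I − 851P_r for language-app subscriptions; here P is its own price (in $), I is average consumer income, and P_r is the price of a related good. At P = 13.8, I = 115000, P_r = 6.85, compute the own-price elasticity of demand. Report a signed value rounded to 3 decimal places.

-1.715

At the given values, Q = 33350 − 1860(13.8) + 0.114(115000) − 851(6.85) = 14962.65.
∂Q/∂P = −1860.
E = (-1860) × (13.8/14962.65) = -1.71547…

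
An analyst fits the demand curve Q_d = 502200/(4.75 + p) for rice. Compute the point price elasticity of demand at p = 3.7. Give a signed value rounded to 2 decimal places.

-0.44

dQ_d/dp = −502200/(4.75 + p)² = -7033.37. At p = 3.7, Q_d = 59432.
Ed = (dQ_d/dp)·(p/Q_d) = (-7033.37) × (3.7/59432) = -0.4378…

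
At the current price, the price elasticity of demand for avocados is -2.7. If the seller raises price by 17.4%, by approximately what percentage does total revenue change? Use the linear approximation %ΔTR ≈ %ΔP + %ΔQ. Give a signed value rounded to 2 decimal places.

%ΔQ ≈ Ed × %ΔP = (-2.7) × (+17.4%) = -46.9800%
%ΔTR ≈ %ΔP + %ΔQ = (+17.4%) + (-46.9800%) = -29.5800%

-29.58%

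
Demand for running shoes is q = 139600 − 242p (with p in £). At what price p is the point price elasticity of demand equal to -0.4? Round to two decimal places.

Ed = −242p/(139600 − 242p). Set this equal to -0.4:
242p = 0.4·(139600 − 242p) ⇒ 242p(1 + 0.4) = 0.4·139600
p = 0.4·139600 / (242·1.4) = 164.8170…

164.82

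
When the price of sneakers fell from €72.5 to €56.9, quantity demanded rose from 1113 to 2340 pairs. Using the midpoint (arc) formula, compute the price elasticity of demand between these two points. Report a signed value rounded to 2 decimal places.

-2.95

%ΔQ = (2340 − 1113) / [(1113 + 2340)/2] = 1227/1726.5 = 0.710686…
%ΔP = (56.9 − 72.5) / [(72.5 + 56.9)/2] = -15.6/64.7 = -0.241112…
Arc Ed = %ΔQ / %ΔP = (1227/1726.5) / (-15.6/64.7) = -2.9475…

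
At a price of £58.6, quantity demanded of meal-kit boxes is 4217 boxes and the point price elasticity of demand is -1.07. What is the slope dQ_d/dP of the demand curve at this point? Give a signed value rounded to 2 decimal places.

-77.00

Ed = (dQ_d/dP)·(P/Q_d) ⇒ dQ_d/dP = Ed·Q_d/P = (-1.07)·4217/58.6 = -76.9998…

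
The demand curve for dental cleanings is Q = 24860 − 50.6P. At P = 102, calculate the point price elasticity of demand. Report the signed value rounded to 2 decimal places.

-0.26

dQ/dP = −50.6. At P = 102, Q = 24860 − 50.6(102) = 19698.8.
Ed = (dQ/dP)·(P/Q) = −50.6 × (102/19698.8) = -0.2620…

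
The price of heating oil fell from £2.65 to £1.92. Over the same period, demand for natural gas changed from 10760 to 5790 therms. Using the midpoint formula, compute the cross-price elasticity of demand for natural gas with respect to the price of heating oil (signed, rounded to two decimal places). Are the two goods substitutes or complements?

%ΔQ_{natural gas} = (5790 − 10760)/avg = -4970/8275 = -0.600604…
%ΔP_{heating oil} = (1.92 − 2.65)/avg = -0.73/2.285 = -0.319474…
E_cross = (-4970/8275) / (-0.73/2.285) = 1.8799…
E_cross > 0 ⇒ the goods are substitutes.

1.88; substitutes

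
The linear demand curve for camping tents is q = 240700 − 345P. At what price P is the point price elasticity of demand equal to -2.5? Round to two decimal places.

Ed = −345P/(240700 − 345P). Set this equal to -2.5:
345P = 2.5·(240700 − 345P) ⇒ 345P(1 + 2.5) = 2.5·240700
P = 2.5·240700 / (345·3.5) = 498.3436…

498.34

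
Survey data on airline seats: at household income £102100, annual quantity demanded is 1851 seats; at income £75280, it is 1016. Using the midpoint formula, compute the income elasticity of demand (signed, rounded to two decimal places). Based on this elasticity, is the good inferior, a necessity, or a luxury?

1.93; luxury

%ΔQ = (1016 − 1851)/[( 1851 + 1016)/2] = -835/1433.5 = -0.582490…
%ΔIncome = (75280 − 102100)/[( 102100 + 75280)/2] = -26820/88690 = -0.302401…
E_income = (-835/1433.5) / (-26820/88690) = 1.9262…
E_income > 1 ⇒ normal good, luxury.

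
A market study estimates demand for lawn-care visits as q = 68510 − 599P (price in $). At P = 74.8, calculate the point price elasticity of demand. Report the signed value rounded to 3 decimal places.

-1.890

dq/dP = −599. At P = 74.8, q = 68510 − 599(74.8) = 23704.8.
Ed = (dq/dP)·(P/q) = −599 × (74.8/23704.8) = -1.89013…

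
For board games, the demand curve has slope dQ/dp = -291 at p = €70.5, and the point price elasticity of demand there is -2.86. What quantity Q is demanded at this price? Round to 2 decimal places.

Ed = (dQ/dp)·(p/Q) ⇒ Q = (dQ/dp)·p/Ed = (-291)·70.5/(-2.86) = 7173.2517…

7173.25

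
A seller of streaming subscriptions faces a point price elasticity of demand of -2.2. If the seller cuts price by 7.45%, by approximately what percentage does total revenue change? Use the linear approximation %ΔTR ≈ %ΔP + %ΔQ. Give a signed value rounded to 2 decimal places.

%ΔQ ≈ Ed × %ΔP = (-2.2) × (-7.45%) = +16.3900%
%ΔTR ≈ %ΔP + %ΔQ = (-7.45%) + (+16.3900%) = +8.9400%

+8.94%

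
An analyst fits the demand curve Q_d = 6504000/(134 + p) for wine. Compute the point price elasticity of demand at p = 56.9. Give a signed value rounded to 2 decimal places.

-0.30

dQ_d/dp = −6504000/(134 + p)² = -178.471. At p = 56.9, Q_d = 34070.2.
Ed = (dQ_d/dp)·(p/Q_d) = (-178.471) × (56.9/34070.2) = -0.2980…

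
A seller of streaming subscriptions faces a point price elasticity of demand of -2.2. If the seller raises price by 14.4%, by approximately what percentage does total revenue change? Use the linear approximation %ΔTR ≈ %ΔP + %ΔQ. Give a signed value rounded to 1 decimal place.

-17.3%

%ΔQ ≈ Ed × %ΔP = (-2.2) × (+14.4%) = -31.6800%
%ΔTR ≈ %ΔP + %ΔQ = (+14.4%) + (-31.6800%) = -17.2800%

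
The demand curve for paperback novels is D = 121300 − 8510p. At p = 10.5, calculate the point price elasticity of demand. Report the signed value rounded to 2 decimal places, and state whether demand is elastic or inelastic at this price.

-2.80; elastic

dD/dp = −8510. At p = 10.5, D = 121300 − 8510(10.5) = 31945.
Ed = (dD/dp)·(p/D) = −8510 × (10.5/31945) = -2.7971…
|Ed| = 2.80 > 1, so demand is elastic.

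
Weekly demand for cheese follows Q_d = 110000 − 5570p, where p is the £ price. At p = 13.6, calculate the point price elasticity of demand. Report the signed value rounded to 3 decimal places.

-2.212

dQ_d/dp = −5570. At p = 13.6, Q_d = 110000 − 5570(13.6) = 34248.
Ed = (dQ_d/dp)·(p/Q_d) = −5570 × (13.6/34248) = -2.21186…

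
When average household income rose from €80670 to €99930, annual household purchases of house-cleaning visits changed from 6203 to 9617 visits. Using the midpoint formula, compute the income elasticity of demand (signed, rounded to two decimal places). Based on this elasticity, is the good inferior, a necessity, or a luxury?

2.02; luxury

%ΔQ = (9617 − 6203)/[( 6203 + 9617)/2] = 3414/7910 = 0.431605…
%ΔIncome = (99930 − 80670)/[( 80670 + 99930)/2] = 19260/90300 = 0.213289…
E_income = (3414/7910) / (19260/90300) = 2.0235…
E_income > 1 ⇒ normal good, luxury.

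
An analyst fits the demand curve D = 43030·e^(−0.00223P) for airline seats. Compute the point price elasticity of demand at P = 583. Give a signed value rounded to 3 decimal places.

dD/dP = −0.00223·D = -26.149. At P = 583, D = 11726.
Ed = (dD/dP)·(P/D) = (-26.149) × (583/11726) = -1.30009

-1.300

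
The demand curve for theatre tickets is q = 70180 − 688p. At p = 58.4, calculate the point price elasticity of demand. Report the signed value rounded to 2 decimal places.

-1.34

dq/dp = −688. At p = 58.4, q = 70180 − 688(58.4) = 30000.8.
Ed = (dq/dp)·(p/q) = −688 × (58.4/30000.8) = -1.3392…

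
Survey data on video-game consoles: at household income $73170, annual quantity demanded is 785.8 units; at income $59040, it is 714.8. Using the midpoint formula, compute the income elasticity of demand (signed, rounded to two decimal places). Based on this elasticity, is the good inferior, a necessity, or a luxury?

0.44; necessity

%ΔQ = (714.8 − 785.8)/[( 785.8 + 714.8)/2] = -71/750.3 = -0.094628…
%ΔIncome = (59040 − 73170)/[( 73170 + 59040)/2] = -14130/66105 = -0.213750…
E_income = (-71/750.3) / (-14130/66105) = 0.4427…
0 < E_income < 1 ⇒ normal good, necessity.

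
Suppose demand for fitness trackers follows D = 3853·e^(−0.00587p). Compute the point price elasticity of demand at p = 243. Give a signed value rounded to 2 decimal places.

dD/dp = −0.00587·D = -5.43194. At p = 243, D = 925.373.
Ed = (dD/dp)·(p/D) = (-5.43194) × (243/925.373) = -1.4264…

-1.43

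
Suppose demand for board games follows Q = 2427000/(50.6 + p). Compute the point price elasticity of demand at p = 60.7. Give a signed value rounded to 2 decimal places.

dQ/dp = −2427000/(50.6 + p)² = -195.92. At p = 60.7, Q = 21805.9.
Ed = (dQ/dp)·(p/Q) = (-195.92) × (60.7/21805.9) = -0.5453…

-0.55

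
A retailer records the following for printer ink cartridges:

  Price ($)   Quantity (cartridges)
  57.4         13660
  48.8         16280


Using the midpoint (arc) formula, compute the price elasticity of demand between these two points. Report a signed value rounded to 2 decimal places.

-1.08

%ΔQ = (16280 − 13660) / [(13660 + 16280)/2] = 2620/14970 = 0.175016…
%ΔP = (48.8 − 57.4) / [(57.4 + 48.8)/2] = -8.6/53.1 = -0.161958…
Arc Ed = %ΔQ / %ΔP = (2620/14970) / (-8.6/53.1) = -1.0806…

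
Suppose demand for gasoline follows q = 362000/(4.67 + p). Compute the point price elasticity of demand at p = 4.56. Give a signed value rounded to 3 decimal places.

-0.494

dq/dp = −362000/(4.67 + p)² = -4249.18. At p = 4.56, q = 39219.9.
Ed = (dq/dp)·(p/q) = (-4249.18) × (4.56/39219.9) = -0.49404…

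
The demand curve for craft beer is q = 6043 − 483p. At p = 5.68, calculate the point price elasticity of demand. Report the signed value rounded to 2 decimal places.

-0.83

dq/dp = −483. At p = 5.68, q = 6043 − 483(5.68) = 3299.56.
Ed = (dq/dp)·(p/q) = −483 × (5.68/3299.56) = -0.8314…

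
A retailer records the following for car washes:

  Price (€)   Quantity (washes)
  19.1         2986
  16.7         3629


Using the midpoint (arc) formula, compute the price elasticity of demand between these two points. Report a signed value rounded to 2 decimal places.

%ΔQ = (3629 − 2986) / [(2986 + 3629)/2] = 643/3307.5 = 0.194406…
%ΔP = (16.7 − 19.1) / [(19.1 + 16.7)/2] = -2.4/17.9 = -0.134078…
Arc Ed = %ΔQ / %ΔP = (643/3307.5) / (-2.4/17.9) = -1.4499…

-1.45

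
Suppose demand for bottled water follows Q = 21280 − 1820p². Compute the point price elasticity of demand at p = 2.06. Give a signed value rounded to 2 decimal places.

-1.14

dQ/dp = −2·1820·p = -7498.4. At p = 2.06, Q = 13556.648.
Ed = (dQ/dp)·(p/Q) = (-7498.4) × (2.06/13556.648) = -1.1394…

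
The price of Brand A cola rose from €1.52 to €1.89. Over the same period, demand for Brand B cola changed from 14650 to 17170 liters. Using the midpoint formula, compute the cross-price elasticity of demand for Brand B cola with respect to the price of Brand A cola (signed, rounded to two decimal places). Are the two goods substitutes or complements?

0.73; substitutes

%ΔQ_{Brand B cola} = (17170 − 14650)/avg = 2520/15910 = 0.158390…
%ΔP_{Brand A cola} = (1.89 − 1.52)/avg = 0.37/1.705 = 0.217008…
E_cross = (2520/15910) / (0.37/1.705) = 0.7298…
E_cross > 0 ⇒ the goods are substitutes.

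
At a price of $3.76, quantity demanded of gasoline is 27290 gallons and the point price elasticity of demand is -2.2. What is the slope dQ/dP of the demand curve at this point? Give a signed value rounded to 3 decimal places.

Ed = (dQ/dP)·(P/Q) ⇒ dQ/dP = Ed·Q/P = (-2.2)·27290/3.76 = -15967.55319…

-15967.553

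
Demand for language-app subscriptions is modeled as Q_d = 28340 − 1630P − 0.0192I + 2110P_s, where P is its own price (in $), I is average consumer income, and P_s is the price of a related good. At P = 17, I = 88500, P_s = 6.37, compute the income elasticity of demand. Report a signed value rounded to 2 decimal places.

-0.14

At the given values, Q_d = 28340 − 1630(17) − 0.0192(88500) + 2110(6.37) = 12371.5.
∂Q_d/∂I = -0.0192.
E = (-0.0192) × (88500/12371.5) = -0.1373…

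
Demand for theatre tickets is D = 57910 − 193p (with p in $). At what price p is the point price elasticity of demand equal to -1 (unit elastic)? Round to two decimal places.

Ed = −193p/(57910 − 193p). Set this equal to -1:
193p = 1·(57910 − 193p) ⇒ 193p(1 + 1) = 1·57910
p = 1·57910 / (193·2) = 150.0259…

150.03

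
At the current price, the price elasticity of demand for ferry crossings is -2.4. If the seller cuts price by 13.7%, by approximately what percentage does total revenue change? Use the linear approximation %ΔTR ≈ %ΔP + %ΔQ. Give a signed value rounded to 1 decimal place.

+19.2%

%ΔQ ≈ Ed × %ΔP = (-2.4) × (-13.7%) = +32.8800%
%ΔTR ≈ %ΔP + %ΔQ = (-13.7%) + (+32.8800%) = +19.1800%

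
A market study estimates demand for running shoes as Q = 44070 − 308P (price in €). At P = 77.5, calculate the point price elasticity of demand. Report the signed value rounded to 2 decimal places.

dQ/dP = −308. At P = 77.5, Q = 44070 − 308(77.5) = 20200.
Ed = (dQ/dP)·(P/Q) = −308 × (77.5/20200) = -1.1816…

-1.18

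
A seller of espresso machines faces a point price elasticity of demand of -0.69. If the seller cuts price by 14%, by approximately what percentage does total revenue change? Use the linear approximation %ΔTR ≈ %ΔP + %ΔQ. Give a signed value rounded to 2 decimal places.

%ΔQ ≈ Ed × %ΔP = (-0.69) × (-14%) = +9.6600%
%ΔTR ≈ %ΔP + %ΔQ = (-14%) + (+9.6600%) = -4.3400%

-4.34%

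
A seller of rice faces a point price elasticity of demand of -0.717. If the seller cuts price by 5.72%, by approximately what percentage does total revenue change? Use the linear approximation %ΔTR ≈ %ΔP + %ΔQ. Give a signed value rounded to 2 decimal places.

%ΔQ ≈ Ed × %ΔP = (-0.717) × (-5.72%) = +4.1012%
%ΔTR ≈ %ΔP + %ΔQ = (-5.72%) + (+4.1012%) = -1.6188%

-1.62%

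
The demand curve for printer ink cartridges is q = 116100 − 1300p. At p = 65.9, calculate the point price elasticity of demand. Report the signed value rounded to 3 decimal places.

dq/dp = −1300. At p = 65.9, q = 116100 − 1300(65.9) = 30430.
Ed = (dq/dp)·(p/q) = −1300 × (65.9/30430) = -2.81531…

-2.815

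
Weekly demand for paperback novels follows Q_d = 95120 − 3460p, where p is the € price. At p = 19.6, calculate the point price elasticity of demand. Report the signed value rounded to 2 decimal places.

dQ_d/dp = −3460. At p = 19.6, Q_d = 95120 − 3460(19.6) = 27304.
Ed = (dQ_d/dp)·(p/Q_d) = −3460 × (19.6/27304) = -2.4837…

-2.48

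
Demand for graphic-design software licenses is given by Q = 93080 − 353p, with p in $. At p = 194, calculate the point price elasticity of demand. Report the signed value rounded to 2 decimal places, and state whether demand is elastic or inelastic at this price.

-2.78; elastic

dQ/dp = −353. At p = 194, Q = 93080 − 353(194) = 24598.
Ed = (dQ/dp)·(p/Q) = −353 × (194/24598) = -2.7840…
|Ed| = 2.78 > 1, so demand is elastic.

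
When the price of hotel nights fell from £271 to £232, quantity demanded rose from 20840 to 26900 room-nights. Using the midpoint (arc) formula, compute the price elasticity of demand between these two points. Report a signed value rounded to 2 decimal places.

%ΔQ = (26900 − 20840) / [(20840 + 26900)/2] = 6060/23870 = 0.253875…
%ΔP = (232 − 271) / [(271 + 232)/2] = -39/251.5 = -0.155069…
Arc Ed = %ΔQ / %ΔP = (6060/23870) / (-39/251.5) = -1.6371…

-1.64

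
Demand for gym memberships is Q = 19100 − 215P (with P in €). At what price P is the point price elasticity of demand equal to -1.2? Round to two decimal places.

Ed = −215P/(19100 − 215P). Set this equal to -1.2:
215P = 1.2·(19100 − 215P) ⇒ 215P(1 + 1.2) = 1.2·19100
P = 1.2·19100 / (215·2.2) = 48.4566…

48.46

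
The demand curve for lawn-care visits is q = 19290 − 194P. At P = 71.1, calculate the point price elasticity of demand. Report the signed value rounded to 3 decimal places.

dq/dP = −194. At P = 71.1, q = 19290 − 194(71.1) = 5496.6.
Ed = (dq/dP)·(P/q) = −194 × (71.1/5496.6) = -2.50944…

-2.509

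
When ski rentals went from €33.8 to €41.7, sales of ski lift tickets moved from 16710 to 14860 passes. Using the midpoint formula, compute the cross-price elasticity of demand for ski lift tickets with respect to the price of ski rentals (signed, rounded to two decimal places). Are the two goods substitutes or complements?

-0.56; complements

%ΔQ_{ski lift tickets} = (14860 − 16710)/avg = -1850/15785 = -0.117199…
%ΔP_{ski rentals} = (41.7 − 33.8)/avg = 7.9/37.75 = 0.209271…
E_cross = (-1850/15785) / (7.9/37.75) = -0.5600…
E_cross < 0 ⇒ the goods are complements.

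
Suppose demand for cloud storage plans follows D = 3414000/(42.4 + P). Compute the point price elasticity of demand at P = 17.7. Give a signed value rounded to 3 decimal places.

dD/dP = −3414000/(42.4 + P)² = -945.18. At P = 17.7, D = 56805.3.
Ed = (dD/dP)·(P/D) = (-945.18) × (17.7/56805.3) = -0.29450…

-0.295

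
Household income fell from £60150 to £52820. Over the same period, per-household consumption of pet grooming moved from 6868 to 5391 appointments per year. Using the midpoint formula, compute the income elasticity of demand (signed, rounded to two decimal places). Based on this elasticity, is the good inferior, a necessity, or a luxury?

1.86; luxury

%ΔQ = (5391 − 6868)/[( 6868 + 5391)/2] = -1477/6129.5 = -0.240965…
%ΔIncome = (52820 − 60150)/[( 60150 + 52820)/2] = -7330/56485 = -0.129768…
E_income = (-1477/6129.5) / (-7330/56485) = 1.8568…
E_income > 1 ⇒ normal good, luxury.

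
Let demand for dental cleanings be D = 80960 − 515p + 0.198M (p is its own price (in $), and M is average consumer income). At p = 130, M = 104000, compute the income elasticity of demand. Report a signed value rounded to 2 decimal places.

0.60

At the given values, D = 80960 − 515(130) + 0.198(104000) = 34602.
∂D/∂M = 0.198.
E = (0.198) × (104000/34602) = 0.5951…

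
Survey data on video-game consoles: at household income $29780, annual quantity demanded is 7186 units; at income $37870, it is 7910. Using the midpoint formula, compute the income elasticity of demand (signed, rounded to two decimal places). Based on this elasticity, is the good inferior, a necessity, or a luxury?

0.40; necessity

%ΔQ = (7910 − 7186)/[( 7186 + 7910)/2] = 724/7548 = 0.095919…
%ΔIncome = (37870 − 29780)/[( 29780 + 37870)/2] = 8090/33825 = 0.239172…
E_income = (724/7548) / (8090/33825) = 0.4010…
0 < E_income < 1 ⇒ normal good, necessity.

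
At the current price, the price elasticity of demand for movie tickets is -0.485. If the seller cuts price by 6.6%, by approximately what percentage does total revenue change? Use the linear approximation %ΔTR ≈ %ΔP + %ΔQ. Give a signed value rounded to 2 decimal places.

%ΔQ ≈ Ed × %ΔP = (-0.485) × (-6.6%) = +3.2010%
%ΔTR ≈ %ΔP + %ΔQ = (-6.6%) + (+3.2010%) = -3.3990%

-3.40%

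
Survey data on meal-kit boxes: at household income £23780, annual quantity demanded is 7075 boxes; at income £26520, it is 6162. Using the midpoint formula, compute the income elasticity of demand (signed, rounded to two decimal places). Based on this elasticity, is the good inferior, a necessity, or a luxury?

-1.27; inferior

%ΔQ = (6162 − 7075)/[( 7075 + 6162)/2] = -913/6618.5 = -0.137946…
%ΔIncome = (26520 − 23780)/[( 23780 + 26520)/2] = 2740/25150 = 0.108946…
E_income = (-913/6618.5) / (2740/25150) = -1.2661…
E_income < 0 ⇒ inferior good.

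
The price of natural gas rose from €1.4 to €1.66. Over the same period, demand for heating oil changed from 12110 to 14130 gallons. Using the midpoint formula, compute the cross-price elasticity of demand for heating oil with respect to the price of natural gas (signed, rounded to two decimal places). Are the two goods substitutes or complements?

0.91; substitutes

%ΔQ_{heating oil} = (14130 − 12110)/avg = 2020/13120 = 0.153963…
%ΔP_{natural gas} = (1.66 − 1.4)/avg = 0.26/1.53 = 0.169934…
E_cross = (2020/13120) / (0.26/1.53) = 0.9060…
E_cross > 0 ⇒ the goods are substitutes.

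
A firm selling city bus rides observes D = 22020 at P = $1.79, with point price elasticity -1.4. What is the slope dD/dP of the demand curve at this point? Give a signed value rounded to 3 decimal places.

-17222.346

Ed = (dD/dP)·(P/D) ⇒ dD/dP = Ed·D/P = (-1.4)·22020/1.79 = -17222.34636…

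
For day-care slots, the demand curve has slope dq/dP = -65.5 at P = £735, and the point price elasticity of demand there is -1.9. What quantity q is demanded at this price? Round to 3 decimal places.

Ed = (dq/dP)·(P/q) ⇒ q = (dq/dP)·P/Ed = (-65.5)·735/(-1.9) = 25338.15789…

25338.158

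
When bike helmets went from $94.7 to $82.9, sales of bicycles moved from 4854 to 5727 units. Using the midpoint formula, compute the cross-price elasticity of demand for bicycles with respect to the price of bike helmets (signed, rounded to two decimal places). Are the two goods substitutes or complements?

%ΔQ_{bicycles} = (5727 − 4854)/avg = 873/5290.5 = 0.165012…
%ΔP_{bike helmets} = (82.9 − 94.7)/avg = -11.8/88.8 = -0.132882…
E_cross = (873/5290.5) / (-11.8/88.8) = -1.2417…
E_cross < 0 ⇒ the goods are complements.

-1.24; complements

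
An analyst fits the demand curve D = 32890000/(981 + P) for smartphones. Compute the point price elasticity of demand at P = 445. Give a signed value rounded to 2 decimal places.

dD/dP = −32890000/(981 + P)² = -16.1743. At P = 445, D = 23064.5.
Ed = (dD/dP)·(P/D) = (-16.1743) × (445/23064.5) = -0.3120…

-0.31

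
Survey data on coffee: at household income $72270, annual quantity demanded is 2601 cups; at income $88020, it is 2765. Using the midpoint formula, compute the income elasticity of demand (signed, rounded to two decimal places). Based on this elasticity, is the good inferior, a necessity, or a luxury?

0.31; necessity

%ΔQ = (2765 − 2601)/[( 2601 + 2765)/2] = 164/2683 = 0.061125…
%ΔIncome = (88020 − 72270)/[( 72270 + 88020)/2] = 15750/80145 = 0.196518…
E_income = (164/2683) / (15750/80145) = 0.3110…
0 < E_income < 1 ⇒ normal good, necessity.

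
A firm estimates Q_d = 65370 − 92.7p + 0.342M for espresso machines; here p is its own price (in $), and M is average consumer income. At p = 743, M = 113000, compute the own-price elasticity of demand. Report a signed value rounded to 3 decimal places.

-1.960

At the given values, Q_d = 65370 − 92.7(743) + 0.342(113000) = 35139.9.
∂Q_d/∂p = −92.7.
E = (-92.7) × (743/35139.9) = -1.96005…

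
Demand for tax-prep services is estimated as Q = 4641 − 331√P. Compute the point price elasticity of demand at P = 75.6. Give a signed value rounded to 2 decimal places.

dQ/dP = −331/(2√P) = -19.0343. At P = 75.6, Q = 1763.01.
Ed = (dQ/dP)·(P/Q) = (-19.0343) × (75.6/1763.01) = -0.8162…

-0.82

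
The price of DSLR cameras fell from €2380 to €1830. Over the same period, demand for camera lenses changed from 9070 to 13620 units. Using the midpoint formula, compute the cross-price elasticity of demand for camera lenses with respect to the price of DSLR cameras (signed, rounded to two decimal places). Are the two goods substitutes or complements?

-1.53; complements

%ΔQ_{camera lenses} = (13620 − 9070)/avg = 4550/11345 = 0.401057…
%ΔP_{DSLR cameras} = (1830 − 2380)/avg = -550/2105 = -0.261282…
E_cross = (4550/11345) / (-550/2105) = -1.5349…
E_cross < 0 ⇒ the goods are complements.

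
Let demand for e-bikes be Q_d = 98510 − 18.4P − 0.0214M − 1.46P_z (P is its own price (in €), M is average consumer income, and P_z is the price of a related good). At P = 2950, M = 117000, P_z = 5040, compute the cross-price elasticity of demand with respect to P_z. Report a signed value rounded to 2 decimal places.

At the given values, Q_d = 98510 − 18.4(2950) − 0.0214(117000) − 1.46(5040) = 34367.8.
∂Q_d/∂P_z = -1.46.
E = (-1.46) × (5040/34367.8) = -0.2141…

-0.21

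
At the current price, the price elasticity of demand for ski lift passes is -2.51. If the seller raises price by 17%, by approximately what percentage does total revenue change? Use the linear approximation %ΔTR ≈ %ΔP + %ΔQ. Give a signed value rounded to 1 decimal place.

-25.7%

%ΔQ ≈ Ed × %ΔP = (-2.51) × (+17%) = -42.6700%
%ΔTR ≈ %ΔP + %ΔQ = (+17%) + (-42.6700%) = -25.6700%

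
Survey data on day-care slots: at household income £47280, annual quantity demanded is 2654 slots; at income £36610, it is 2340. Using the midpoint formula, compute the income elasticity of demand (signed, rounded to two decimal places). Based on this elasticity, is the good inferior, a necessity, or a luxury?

%ΔQ = (2340 − 2654)/[( 2654 + 2340)/2] = -314/2497 = -0.125750…
%ΔIncome = (36610 − 47280)/[( 47280 + 36610)/2] = -10670/41945 = -0.254380…
E_income = (-314/2497) / (-10670/41945) = 0.4943…
0 < E_income < 1 ⇒ normal good, necessity.

0.49; necessity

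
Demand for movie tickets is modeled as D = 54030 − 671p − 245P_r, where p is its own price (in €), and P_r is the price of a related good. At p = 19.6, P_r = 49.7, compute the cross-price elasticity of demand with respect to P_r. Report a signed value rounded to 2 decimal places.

At the given values, D = 54030 − 671(19.6) − 245(49.7) = 28701.9.
∂D/∂P_r = -245.
E = (-245) × (49.7/28701.9) = -0.4242…

-0.42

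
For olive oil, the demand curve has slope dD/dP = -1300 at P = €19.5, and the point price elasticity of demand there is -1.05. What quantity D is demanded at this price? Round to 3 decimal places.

24142.857

Ed = (dD/dP)·(P/D) ⇒ D = (dD/dP)·P/Ed = (-1300)·19.5/(-1.05) = 24142.85714…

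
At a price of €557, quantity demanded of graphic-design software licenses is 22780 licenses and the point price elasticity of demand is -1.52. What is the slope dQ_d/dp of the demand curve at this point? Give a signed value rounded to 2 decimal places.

-62.16

Ed = (dQ_d/dp)·(p/Q_d) ⇒ dQ_d/dp = Ed·Q_d/p = (-1.52)·22780/557 = -62.1644…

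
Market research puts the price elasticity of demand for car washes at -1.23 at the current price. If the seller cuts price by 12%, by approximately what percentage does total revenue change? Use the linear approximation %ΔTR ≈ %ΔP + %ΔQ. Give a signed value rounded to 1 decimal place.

%ΔQ ≈ Ed × %ΔP = (-1.23) × (-12%) = +14.7600%
%ΔTR ≈ %ΔP + %ΔQ = (-12%) + (+14.7600%) = +2.7600%

+2.8%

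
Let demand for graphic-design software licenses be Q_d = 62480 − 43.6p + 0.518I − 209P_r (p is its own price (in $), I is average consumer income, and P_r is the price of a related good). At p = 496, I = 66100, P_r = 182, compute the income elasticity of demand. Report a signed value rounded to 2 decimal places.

0.92

At the given values, Q_d = 62480 − 43.6(496) + 0.518(66100) − 209(182) = 37056.2.
∂Q_d/∂I = 0.518.
E = (0.518) × (66100/37056.2) = 0.9239…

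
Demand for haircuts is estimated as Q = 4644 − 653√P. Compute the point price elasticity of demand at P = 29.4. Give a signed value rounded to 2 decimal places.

dQ/dP = −653/(2√P) = -60.2157. At P = 29.4, Q = 1103.32.
Ed = (dQ/dP)·(P/Q) = (-60.2157) × (29.4/1103.32) = -1.6045…

-1.60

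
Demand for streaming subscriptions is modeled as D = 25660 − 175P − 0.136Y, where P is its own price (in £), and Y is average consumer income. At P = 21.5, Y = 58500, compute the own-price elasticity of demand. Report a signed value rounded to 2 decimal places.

-0.27

At the given values, D = 25660 − 175(21.5) − 0.136(58500) = 13941.5.
∂D/∂P = −175.
E = (-175) × (21.5/13941.5) = -0.2698…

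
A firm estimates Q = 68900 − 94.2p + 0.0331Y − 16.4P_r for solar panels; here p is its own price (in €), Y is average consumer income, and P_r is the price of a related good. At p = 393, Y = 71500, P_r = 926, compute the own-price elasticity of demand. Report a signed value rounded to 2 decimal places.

At the given values, Q = 68900 − 94.2(393) + 0.0331(71500) − 16.4(926) = 19059.65.
∂Q/∂p = −94.2.
E = (-94.2) × (393/19059.65) = -1.9423…

-1.94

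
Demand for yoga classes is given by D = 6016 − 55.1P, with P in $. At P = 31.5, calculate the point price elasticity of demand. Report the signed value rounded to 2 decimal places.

dD/dP = −55.1. At P = 31.5, D = 6016 − 55.1(31.5) = 4280.35.
Ed = (dD/dP)·(P/D) = −55.1 × (31.5/4280.35) = -0.4054…

-0.41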